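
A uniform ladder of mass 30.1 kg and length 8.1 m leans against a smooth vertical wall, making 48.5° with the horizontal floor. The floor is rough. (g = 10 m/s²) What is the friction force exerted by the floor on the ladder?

Torques about the foot: N_wall · 8.1 sin 48.5° = 30.1×10×4.05 cos 48.5° → N_wall = 133.15 N.
ΣF_x = 0: f_floor = N_wall = 133.15 N.

f ≈ 133 N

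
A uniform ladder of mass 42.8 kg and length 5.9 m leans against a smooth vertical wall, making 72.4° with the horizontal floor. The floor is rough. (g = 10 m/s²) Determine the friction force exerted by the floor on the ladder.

Torques about the foot: N_wall · 5.9 sin 72.4° = 42.8×10×2.95 cos 72.4° → N_wall = 67.885 N.
ΣF_x = 0: f_floor = N_wall = 67.885 N.

f ≈ 67.9 N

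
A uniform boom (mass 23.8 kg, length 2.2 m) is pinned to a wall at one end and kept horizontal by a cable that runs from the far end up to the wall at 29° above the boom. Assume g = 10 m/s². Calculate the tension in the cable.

T ≈ 245 N

Take torques about the hinge: T sin 29° · 2.2 = 23.8×10×1.1 = 261.8 N·m.
So T = 261.8 / (0.4848 × 2.2) = 245.46 N.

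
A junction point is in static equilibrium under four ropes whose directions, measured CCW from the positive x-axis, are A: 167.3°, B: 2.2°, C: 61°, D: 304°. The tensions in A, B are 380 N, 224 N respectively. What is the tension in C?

Resolve: ΣF_x = 380 cos 167.3° + 224 cos 2.2° + T_C cos 61° + T_D cos 304° = 0.
        ΣF_y = 380 sin 167.3° + 224 sin 2.2° + T_C sin 61° + T_D sin 304° = 0.
The known terms sum to (-146.9, 92.14) N, so 0.4848 T_C + 0.5592 T_D = 146.9 and 0.8746 T_C − 0.8290 T_D = -92.14.
Solving simultaneously: T_C = 78.83 N, T_D = 194.3 N.

T_C ≈ 78.8 N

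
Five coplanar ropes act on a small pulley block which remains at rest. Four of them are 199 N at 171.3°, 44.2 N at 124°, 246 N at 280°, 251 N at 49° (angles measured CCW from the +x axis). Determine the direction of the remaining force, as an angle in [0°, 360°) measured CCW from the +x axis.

Sum the known components: ΣF_x = -14.04 N, ΣF_y = 13.91 N.
For equilibrium the remaining force must supply (−ΣF_x, −ΣF_y) = (14.04, -13.91) N.
Magnitude = √((14.04)² + (-13.91)²) = 19.77 N; direction = atan2(-13.91, 14.04) = 315.3°.

θ ≈ 315°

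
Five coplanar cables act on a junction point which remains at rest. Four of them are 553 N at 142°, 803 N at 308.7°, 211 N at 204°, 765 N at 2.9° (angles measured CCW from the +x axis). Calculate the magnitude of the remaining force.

F ≈ 719 N

Sum the known components: ΣF_x = 637.6 N, ΣF_y = -333.3 N.
For equilibrium the remaining force must supply (−ΣF_x, −ΣF_y) = (-637.6, 333.3) N.
Magnitude = √((-637.6)² + (333.3)²) = 719.4 N; direction = atan2(333.3, -637.6) = 152.4°.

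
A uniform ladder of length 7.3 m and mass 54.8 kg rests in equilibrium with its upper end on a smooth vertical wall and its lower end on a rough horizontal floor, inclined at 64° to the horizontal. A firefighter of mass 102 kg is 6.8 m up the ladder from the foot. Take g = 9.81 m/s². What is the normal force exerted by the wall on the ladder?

N_wall ≈ 586 N

Torques about the foot: N_wall · 7.3 sin 64° = 54.8×9.81×3.65 cos 64° + 102×9.81×6.8 cos 64° → N_wall = 585.71 N.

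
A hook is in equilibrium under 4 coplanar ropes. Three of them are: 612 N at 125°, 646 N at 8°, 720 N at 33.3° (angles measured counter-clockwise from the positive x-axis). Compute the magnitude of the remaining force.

Sum the known components: ΣF_x = 890.5 N, ΣF_y = 986.5 N.
For equilibrium the remaining force must supply (−ΣF_x, −ΣF_y) = (-890.5, -986.5) N.
Magnitude = √((-890.5)² + (-986.5)²) = 1329 N; direction = atan2(-986.5, -890.5) = 227.9°.

F ≈ 1330 N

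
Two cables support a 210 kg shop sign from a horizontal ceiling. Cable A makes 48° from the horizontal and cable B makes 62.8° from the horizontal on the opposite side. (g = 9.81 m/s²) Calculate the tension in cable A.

T_A ≈ 1010 N

Weight W = 210 × 9.81 = 2060 N acts straight down.
Horizontal: T_A cos 48° = T_B cos 62.8°  →  T_B = 1.464 T_A.
Vertical: T_A sin 48° + T_B sin 62.8° = 2060.
Substituting the horizontal relation into the vertical equation gives 2.045 T_A = 2060, so T_A = 1007 N.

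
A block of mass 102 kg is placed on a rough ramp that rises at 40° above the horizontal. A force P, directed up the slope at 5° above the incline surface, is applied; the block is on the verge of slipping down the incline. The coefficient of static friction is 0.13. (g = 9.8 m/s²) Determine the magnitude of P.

P ≈ 551 N

On the verge of sliding down the incline, friction equals μN and acts up the slope.
Perpendicular: N + P sin 5° = W cos 40° = 765.7 N.
Along incline: P cos 5° + μN = W sin 40° with W sin 40° = 642.5 N.
Solving the pair for P and N: P = 551.3 N, N = 717.7 N (and f = μN = 93.3 N).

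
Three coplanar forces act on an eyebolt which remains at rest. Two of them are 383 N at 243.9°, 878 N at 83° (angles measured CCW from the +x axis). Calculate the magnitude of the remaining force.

F ≈ 531 N

Sum the known components: ΣF_x = -61.5 N, ΣF_y = 527.5 N.
For equilibrium the remaining force must supply (−ΣF_x, −ΣF_y) = (61.5, -527.5) N.
Magnitude = √((61.5)² + (-527.5)²) = 531.1 N; direction = atan2(-527.5, 61.5) = 276.6°.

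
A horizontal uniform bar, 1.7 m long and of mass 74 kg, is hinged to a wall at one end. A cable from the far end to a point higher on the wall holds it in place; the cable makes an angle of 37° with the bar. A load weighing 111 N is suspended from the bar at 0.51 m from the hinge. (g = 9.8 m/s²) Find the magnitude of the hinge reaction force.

|H| ≈ 685 N

Take torques about the hinge: T sin 37° · 1.7 = 74×9.8×0.85 + 111×0.51 = 673.03 N·m.
So T = 673.03 / (0.6018 × 1.7) = 657.84 N.
ΣF_x = 0: H_x = T cos 37° = 525.38 N.
ΣF_y = 0: H_y = (74×9.8 + 111) − T sin 37° = 836.2 − 395.9 = 440.3 N.
|H| = √(H_x² + H_y²) = √((525.38)² + (440.3)²) = 685.48 N.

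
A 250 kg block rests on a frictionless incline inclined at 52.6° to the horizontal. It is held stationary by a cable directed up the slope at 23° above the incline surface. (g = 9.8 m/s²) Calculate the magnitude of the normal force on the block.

N ≈ 662 N

Take axes along and perpendicular to the incline. Weight components: W sin 52.6° = 1946 N down-slope, W cos 52.6° = 1488 N into the surface.
Along incline: T cos 23° = W sin 52.6° → T = 2114 N.
Perpendicular: N = W cos 52.6° − T sin 23° = 661.9 N.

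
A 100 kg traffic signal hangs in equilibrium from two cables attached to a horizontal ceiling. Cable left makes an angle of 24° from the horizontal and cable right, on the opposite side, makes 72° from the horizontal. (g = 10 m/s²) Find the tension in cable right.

T_right ≈ 919 N

Weight W = 100 × 10 = 1000 N acts straight down.
Horizontal: T_left cos 24° = T_right cos 72°  →  T_left = 0.3383 T_right.
Vertical: T_left sin 24° + T_right sin 72° = 1000.
Substituting the horizontal relation into the vertical equation gives 1.089 T_right = 1000, so T_right = 918.6 N.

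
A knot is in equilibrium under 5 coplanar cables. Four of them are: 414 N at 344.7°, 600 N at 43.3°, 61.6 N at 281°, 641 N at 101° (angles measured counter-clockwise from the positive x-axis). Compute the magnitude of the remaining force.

F ≈ 1130 N

Sum the known components: ΣF_x = 725.4 N, ΣF_y = 871 N.
For equilibrium the remaining force must supply (−ΣF_x, −ΣF_y) = (-725.4, -871) N.
Magnitude = √((-725.4)² + (-871)²) = 1134 N; direction = atan2(-871, -725.4) = 230.2°.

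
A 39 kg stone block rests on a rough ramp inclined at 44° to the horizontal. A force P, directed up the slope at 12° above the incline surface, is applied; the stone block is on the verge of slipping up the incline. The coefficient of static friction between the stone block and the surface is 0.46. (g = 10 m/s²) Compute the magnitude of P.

On the verge of sliding up the incline, friction equals μN and acts down the slope.
Perpendicular: N + P sin 12° = W cos 44° = 280.5 N.
Along incline: P cos 12° = W sin 44° + μN  with W sin 44° = 270.9 N.
Solving the pair for P and N: P = 372.5 N, N = 203.1 N (and f = μN = 93.43 N).

P ≈ 372 N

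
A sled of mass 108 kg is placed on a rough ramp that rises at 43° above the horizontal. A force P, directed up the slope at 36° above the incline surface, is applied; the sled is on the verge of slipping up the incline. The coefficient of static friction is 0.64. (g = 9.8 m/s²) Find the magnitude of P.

On the verge of sliding up the incline, friction equals μN and acts down the slope.
Perpendicular: N + P sin 36° = W cos 43° = 774.1 N.
Along incline: P cos 36° = W sin 43° + μN  with W sin 43° = 721.8 N.
Solving the pair for P and N: P = 1027 N, N = 170.4 N (and f = μN = 109.1 N).

P ≈ 1030 N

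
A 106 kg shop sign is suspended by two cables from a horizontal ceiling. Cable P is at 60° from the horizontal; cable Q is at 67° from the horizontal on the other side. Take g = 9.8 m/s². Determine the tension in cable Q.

Weight W = 106 × 9.8 = 1039 N acts straight down.
Horizontal: T_P cos 60° = T_Q cos 67°  →  T_P = 0.7815 T_Q.
Vertical: T_P sin 60° + T_Q sin 67° = 1039.
Substituting the horizontal relation into the vertical equation gives 1.597 T_Q = 1039, so T_Q = 650.4 N.

T_Q ≈ 650 N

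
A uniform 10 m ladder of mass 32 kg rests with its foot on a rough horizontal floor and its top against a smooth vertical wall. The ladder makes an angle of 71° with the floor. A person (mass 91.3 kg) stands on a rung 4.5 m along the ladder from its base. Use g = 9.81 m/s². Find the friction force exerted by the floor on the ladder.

f ≈ 193 N

Torques about the foot: N_wall · 10 sin 71° = 32×9.81×5 cos 71° + 91.3×9.81×4.5 cos 71° → N_wall = 192.82 N.
ΣF_x = 0: f_floor = N_wall = 192.82 N.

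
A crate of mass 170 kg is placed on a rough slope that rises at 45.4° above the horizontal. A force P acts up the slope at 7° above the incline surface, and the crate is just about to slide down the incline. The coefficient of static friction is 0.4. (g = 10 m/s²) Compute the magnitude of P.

On the verge of sliding down the incline, friction equals μN and acts up the slope.
Perpendicular: N + P sin 7° = W cos 45.4° = 1194 N.
Along incline: P cos 7° + μN = W sin 45.4° with W sin 45.4° = 1210 N.
Solving the pair for P and N: P = 776.6 N, N = 1099 N (and f = μN = 439.6 N).

P ≈ 777 N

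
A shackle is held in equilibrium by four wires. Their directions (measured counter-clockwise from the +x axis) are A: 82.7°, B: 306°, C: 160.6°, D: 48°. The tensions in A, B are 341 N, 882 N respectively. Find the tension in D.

T_D ≈ 181 N

Resolve: ΣF_x = 341 cos 82.7° + 882 cos 306° + T_C cos 160.6° + T_D cos 48° = 0.
        ΣF_y = 341 sin 82.7° + 882 sin 306° + T_C sin 160.6° + T_D sin 48° = 0.
The known terms sum to (561.8, -375.3) N, so -0.9432 T_C + 0.6691 T_D = -561.8 and 0.3322 T_C + 0.7431 T_D = 375.3.
Solving simultaneously: T_C = 724.2 N, T_D = 181.3 N.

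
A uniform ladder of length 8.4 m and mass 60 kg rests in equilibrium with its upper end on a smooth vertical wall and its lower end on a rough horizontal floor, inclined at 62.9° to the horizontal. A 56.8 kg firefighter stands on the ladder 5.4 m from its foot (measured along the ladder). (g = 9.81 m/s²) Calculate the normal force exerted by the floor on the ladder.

N_floor ≈ 1150 N

ΣF_y = 0: N_floor = 60×9.81 + 56.8×9.81 = 1145.8 N.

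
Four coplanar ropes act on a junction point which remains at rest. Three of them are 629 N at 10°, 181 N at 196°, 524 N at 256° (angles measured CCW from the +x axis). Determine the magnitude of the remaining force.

F ≈ 551 N

Sum the known components: ΣF_x = 318.7 N, ΣF_y = -449.1 N.
For equilibrium the remaining force must supply (−ΣF_x, −ΣF_y) = (-318.7, 449.1) N.
Magnitude = √((-318.7)² + (449.1)²) = 550.7 N; direction = atan2(449.1, -318.7) = 125.4°.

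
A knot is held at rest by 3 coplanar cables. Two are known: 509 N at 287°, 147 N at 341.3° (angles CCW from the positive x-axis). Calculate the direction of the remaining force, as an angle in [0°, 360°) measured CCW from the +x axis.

Sum the known components: ΣF_x = 288.1 N, ΣF_y = -533.9 N.
For equilibrium the remaining force must supply (−ΣF_x, −ΣF_y) = (-288.1, 533.9) N.
Magnitude = √((-288.1)² + (533.9)²) = 606.6 N; direction = atan2(533.9, -288.1) = 118.3°.

θ ≈ 118°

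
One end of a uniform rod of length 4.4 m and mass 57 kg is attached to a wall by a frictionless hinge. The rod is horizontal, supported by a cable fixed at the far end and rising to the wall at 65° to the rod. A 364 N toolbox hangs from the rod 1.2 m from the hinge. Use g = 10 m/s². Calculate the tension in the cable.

Take torques about the hinge: T sin 65° · 4.4 = 57×10×2.2 + 364×1.2 = 1690.8 N·m.
So T = 1690.8 / (0.9063 × 4.4) = 424 N.

T ≈ 424 N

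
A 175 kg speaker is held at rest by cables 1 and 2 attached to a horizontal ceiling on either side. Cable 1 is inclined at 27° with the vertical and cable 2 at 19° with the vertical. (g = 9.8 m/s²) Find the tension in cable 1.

T_1 ≈ 776 N

Angles from the horizontal: cable 1 is 90° − 27° = 63°, cable 2 is 90° − 19° = 71°.
Weight W = 175 × 9.8 = 1715 N acts straight down.
Horizontal: T_1 cos 63° = T_2 cos 71°  →  T_2 = 1.394 T_1.
Vertical: T_1 sin 63° + T_2 sin 71° = 1715.
Substituting the horizontal relation into the vertical equation gives 2.209 T_1 = 1715, so T_1 = 776.2 N.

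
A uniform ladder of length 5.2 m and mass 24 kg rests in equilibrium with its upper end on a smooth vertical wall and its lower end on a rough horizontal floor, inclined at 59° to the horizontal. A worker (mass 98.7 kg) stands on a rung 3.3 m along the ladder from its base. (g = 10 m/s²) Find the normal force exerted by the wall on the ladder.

N_wall ≈ 448 N

Torques about the foot: N_wall · 5.2 sin 59° = 24×10×2.6 cos 59° + 98.7×10×3.3 cos 59° → N_wall = 448.46 N.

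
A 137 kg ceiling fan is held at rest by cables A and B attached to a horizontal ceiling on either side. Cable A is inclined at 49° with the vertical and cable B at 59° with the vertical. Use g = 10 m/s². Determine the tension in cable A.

T_A ≈ 1230 N

Angles from the horizontal: cable A is 90° − 49° = 41°, cable B is 90° − 59° = 31°.
Weight W = 137 × 10 = 1370 N acts straight down.
Horizontal: T_A cos 41° = T_B cos 31°  →  T_B = 0.8805 T_A.
Vertical: T_A sin 41° + T_B sin 31° = 1370.
Substituting the horizontal relation into the vertical equation gives 1.11 T_A = 1370, so T_A = 1235 N.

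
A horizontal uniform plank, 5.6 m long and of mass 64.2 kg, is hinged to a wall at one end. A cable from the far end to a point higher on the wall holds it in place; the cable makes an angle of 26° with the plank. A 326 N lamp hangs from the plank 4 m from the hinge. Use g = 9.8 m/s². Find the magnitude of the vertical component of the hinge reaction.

|H_y| ≈ 408 N

Take torques about the hinge: T sin 26° · 5.6 = 64.2×9.8×2.8 + 326×4 = 3065.6 N·m.
So T = 3065.6 / (0.4384 × 5.6) = 1248.8 N.
ΣF_y = 0: H_y = (64.2×9.8 + 326) − T sin 26° = 955.16 − 547.44 = 407.72 N.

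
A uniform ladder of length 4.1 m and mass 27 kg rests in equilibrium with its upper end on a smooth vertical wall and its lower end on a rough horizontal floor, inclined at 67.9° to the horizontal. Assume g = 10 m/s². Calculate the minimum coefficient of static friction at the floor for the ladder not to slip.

ΣF_y = 0: N_floor = 27×10 = 270 N.
Torques about the foot: N_wall · 4.1 sin 67.9° = 27×10×2.05 cos 67.9° → N_wall = 54.818 N.
ΣF_x = 0: f_floor = N_wall = 54.818 N.
μ_min = f_floor / N_floor = 54.818 / 270 = 0.203.

μ_min ≈ 0.203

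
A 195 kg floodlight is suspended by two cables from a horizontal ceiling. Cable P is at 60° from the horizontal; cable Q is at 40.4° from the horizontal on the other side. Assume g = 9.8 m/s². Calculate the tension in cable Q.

Weight W = 195 × 9.8 = 1911 N acts straight down.
Horizontal: T_P cos 60° = T_Q cos 40.4°  →  T_P = 1.523 T_Q.
Vertical: T_P sin 60° + T_Q sin 40.4° = 1911.
Substituting the horizontal relation into the vertical equation gives 1.967 T_Q = 1911, so T_Q = 971.5 N.

T_Q ≈ 971 N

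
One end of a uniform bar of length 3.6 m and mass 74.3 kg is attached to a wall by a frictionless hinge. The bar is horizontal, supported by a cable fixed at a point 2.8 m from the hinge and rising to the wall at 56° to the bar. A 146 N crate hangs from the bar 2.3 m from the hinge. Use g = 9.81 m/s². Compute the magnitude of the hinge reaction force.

|H| ≈ 489 N

Take torques about the hinge: T sin 56° · 2.8 = 74.3×9.81×1.8 + 146×2.3 = 1647.8 N·m.
So T = 1647.8 / (0.8290 × 2.8) = 709.85 N.
ΣF_x = 0: H_x = T cos 56° = 396.95 N.
ΣF_y = 0: H_y = (74.3×9.81 + 146) − T sin 56° = 874.88 − 588.5 = 286.39 N.
|H| = √(H_x² + H_y²) = √((396.95)² + (286.39)²) = 489.47 N.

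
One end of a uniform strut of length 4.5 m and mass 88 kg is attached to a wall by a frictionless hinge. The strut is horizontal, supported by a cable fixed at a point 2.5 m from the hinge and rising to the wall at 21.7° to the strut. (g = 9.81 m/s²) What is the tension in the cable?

T ≈ 2100 N

Take torques about the hinge: T sin 21.7° · 2.5 = 88×9.81×2.25 = 1942.4 N·m.
So T = 1942.4 / (0.3697 × 2.5) = 2101.3 N.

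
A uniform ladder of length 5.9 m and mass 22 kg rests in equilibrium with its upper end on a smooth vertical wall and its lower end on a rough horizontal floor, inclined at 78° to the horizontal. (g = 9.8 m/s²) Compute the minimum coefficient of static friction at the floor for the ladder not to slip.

ΣF_y = 0: N_floor = 22×9.8 = 215.6 N.
Torques about the foot: N_wall · 5.9 sin 78° = 22×9.8×2.95 cos 78° → N_wall = 22.914 N.
ΣF_x = 0: f_floor = N_wall = 22.914 N.
μ_min = f_floor / N_floor = 22.914 / 215.6 = 0.1063.

μ_min ≈ 0.106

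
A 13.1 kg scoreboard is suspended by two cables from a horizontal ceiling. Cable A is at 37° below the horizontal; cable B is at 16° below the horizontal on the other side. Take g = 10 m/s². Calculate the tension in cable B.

T_B ≈ 131 N

Weight W = 13.1 × 10 = 131 N acts straight down.
Horizontal: T_A cos 37° = T_B cos 16°  →  T_A = 1.204 T_B.
Vertical: T_A sin 37° + T_B sin 16° = 131.
Substituting the horizontal relation into the vertical equation gives 1 T_B = 131, so T_B = 131 N.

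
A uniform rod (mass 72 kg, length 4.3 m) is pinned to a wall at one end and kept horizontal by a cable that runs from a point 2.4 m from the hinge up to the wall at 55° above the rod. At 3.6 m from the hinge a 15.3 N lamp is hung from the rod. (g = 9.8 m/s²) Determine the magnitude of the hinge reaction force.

|H| ≈ 463 N

Take torques about the hinge: T sin 55° · 2.4 = 72×9.8×2.15 + 15.3×3.6 = 1572.1 N·m.
So T = 1572.1 / (0.8192 × 2.4) = 799.67 N.
ΣF_x = 0: H_x = T cos 55° = 458.67 N.
ΣF_y = 0: H_y = (72×9.8 + 15.3) − T sin 55° = 720.9 − 655.05 = 65.85 N.
|H| = √(H_x² + H_y²) = √((458.67)² + (65.85)²) = 463.37 N.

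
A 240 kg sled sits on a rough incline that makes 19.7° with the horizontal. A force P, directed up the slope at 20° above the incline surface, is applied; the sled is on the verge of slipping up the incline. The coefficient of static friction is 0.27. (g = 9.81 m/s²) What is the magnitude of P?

On the verge of sliding up the incline, friction equals μN and acts down the slope.
Perpendicular: N + P sin 20° = W cos 19.7° = 2217 N.
Along incline: P cos 20° = W sin 19.7° + μN  with W sin 19.7° = 793.7 N.
Solving the pair for P and N: P = 1349 N, N = 1755 N (and f = μN = 473.9 N).

P ≈ 1350 N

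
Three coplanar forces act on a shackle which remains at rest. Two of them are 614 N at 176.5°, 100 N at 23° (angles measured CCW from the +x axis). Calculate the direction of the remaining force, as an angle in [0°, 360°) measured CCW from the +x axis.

Sum the known components: ΣF_x = -520.8 N, ΣF_y = 76.56 N.
For equilibrium the remaining force must supply (−ΣF_x, −ΣF_y) = (520.8, -76.56) N.
Magnitude = √((520.8)² + (-76.56)²) = 526.4 N; direction = atan2(-76.56, 520.8) = 351.6°.

θ ≈ 352°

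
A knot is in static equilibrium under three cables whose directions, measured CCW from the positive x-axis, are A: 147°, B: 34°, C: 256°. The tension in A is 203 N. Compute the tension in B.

T_B ≈ 287 N

Resolve: ΣF_x = 203 cos 147° + T_B cos 34° + T_C cos 256° = 0.
        ΣF_y = 203 sin 147° + T_B sin 34° + T_C sin 256° = 0.
The known terms sum to (-170.3, 110.6) N, so 0.8290 T_B − 0.2419 T_C = 170.3 and 0.5592 T_B − 0.9703 T_C = -110.6.
Solving simultaneously: T_B = 286.9 N, T_C = 279.3 N.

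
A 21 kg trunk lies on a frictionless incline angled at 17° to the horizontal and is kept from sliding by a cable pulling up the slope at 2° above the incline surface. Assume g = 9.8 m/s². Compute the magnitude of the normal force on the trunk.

N ≈ 195 N

Take axes along and perpendicular to the incline. Weight components: W sin 17° = 60.17 N down-slope, W cos 17° = 196.8 N into the surface.
Along incline: T cos 2° = W sin 17° → T = 60.21 N.
Perpendicular: N = W cos 17° − T sin 2° = 194.7 N.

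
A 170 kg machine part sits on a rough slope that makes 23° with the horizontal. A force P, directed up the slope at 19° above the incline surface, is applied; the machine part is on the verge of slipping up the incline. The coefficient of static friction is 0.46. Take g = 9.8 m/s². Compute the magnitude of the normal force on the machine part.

N ≈ 1130 N

On the verge of sliding up the incline, friction equals μN and acts down the slope.
Perpendicular: N + P sin 19° = W cos 23° = 1534 N.
Along incline: P cos 19° = W sin 23° + μN  with W sin 23° = 651 N.
Solving the pair for P and N: P = 1238 N, N = 1130 N (and f = μN = 520 N).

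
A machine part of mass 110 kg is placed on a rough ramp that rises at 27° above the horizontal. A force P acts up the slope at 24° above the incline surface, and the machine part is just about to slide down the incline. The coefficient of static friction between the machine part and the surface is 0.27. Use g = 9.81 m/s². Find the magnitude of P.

On the verge of sliding down the incline, friction equals μN and acts up the slope.
Perpendicular: N + P sin 24° = W cos 27° = 961.5 N.
Along incline: P cos 24° + μN = W sin 27° with W sin 27° = 489.9 N.
Solving the pair for P and N: P = 286.5 N, N = 844.9 N (and f = μN = 228.1 N).

P ≈ 287 N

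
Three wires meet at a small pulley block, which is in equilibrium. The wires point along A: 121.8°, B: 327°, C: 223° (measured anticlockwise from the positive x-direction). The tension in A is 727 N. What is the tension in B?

T_B ≈ 735 N

Resolve: ΣF_x = 727 cos 121.8° + T_B cos 327° + T_C cos 223° = 0.
        ΣF_y = 727 sin 121.8° + T_B sin 327° + T_C sin 223° = 0.
The known terms sum to (-383.1, 617.9) N, so 0.8387 T_B − 0.7314 T_C = 383.1 and -0.5446 T_B − 0.6820 T_C = -617.9.
Solving simultaneously: T_B = 735 N, T_C = 319 N.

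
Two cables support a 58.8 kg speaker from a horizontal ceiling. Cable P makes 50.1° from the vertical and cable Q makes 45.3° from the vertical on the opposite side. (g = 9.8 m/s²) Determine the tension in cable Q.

Angles from the horizontal: cable P is 90° − 50.1° = 39.9°, cable Q is 90° − 45.3° = 44.7°.
Weight W = 58.8 × 9.8 = 576.2 N acts straight down.
Horizontal: T_P cos 39.9° = T_Q cos 44.7°  →  T_P = 0.9265 T_Q.
Vertical: T_P sin 39.9° + T_Q sin 44.7° = 576.2.
Substituting the horizontal relation into the vertical equation gives 1.298 T_Q = 576.2, so T_Q = 444 N.

T_Q ≈ 444 N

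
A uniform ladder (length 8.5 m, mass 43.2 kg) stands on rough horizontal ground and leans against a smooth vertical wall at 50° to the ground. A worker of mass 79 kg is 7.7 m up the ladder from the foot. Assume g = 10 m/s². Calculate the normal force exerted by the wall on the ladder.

N_wall ≈ 782 N

Torques about the foot: N_wall · 8.5 sin 50° = 43.2×10×4.25 cos 50° + 79×10×7.7 cos 50° → N_wall = 781.74 N.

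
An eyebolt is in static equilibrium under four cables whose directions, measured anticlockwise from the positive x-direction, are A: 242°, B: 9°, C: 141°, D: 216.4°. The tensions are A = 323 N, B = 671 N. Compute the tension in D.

T_D ≈ 188 N

Resolve: ΣF_x = 323 cos 242° + 671 cos 9° + T_C cos 141° + T_D cos 216.4° = 0.
        ΣF_y = 323 sin 242° + 671 sin 9° + T_C sin 141° + T_D sin 216.4° = 0.
The known terms sum to (511.1, -180.2) N, so -0.7771 T_C − 0.8049 T_D = -511.1 and 0.6293 T_C − 0.5934 T_D = 180.2.
Solving simultaneously: T_C = 463.3 N, T_D = 187.6 N.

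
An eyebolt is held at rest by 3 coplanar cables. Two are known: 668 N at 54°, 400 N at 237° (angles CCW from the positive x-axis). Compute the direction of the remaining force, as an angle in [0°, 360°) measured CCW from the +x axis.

Sum the known components: ΣF_x = 174.8 N, ΣF_y = 205 N.
For equilibrium the remaining force must supply (−ΣF_x, −ΣF_y) = (-174.8, -205) N.
Magnitude = √((-174.8)² + (-205)²) = 269.4 N; direction = atan2(-205, -174.8) = 229.5°.

θ ≈ 230°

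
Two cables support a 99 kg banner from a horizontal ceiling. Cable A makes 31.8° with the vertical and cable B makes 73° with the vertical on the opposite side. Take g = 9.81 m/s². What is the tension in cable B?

Angles from the horizontal: cable A is 90° − 31.8° = 58.2°, cable B is 90° − 73° = 17°.
Weight W = 99 × 9.81 = 971.2 N acts straight down.
Horizontal: T_A cos 58.2° = T_B cos 17°  →  T_A = 1.815 T_B.
Vertical: T_A sin 58.2° + T_B sin 17° = 971.2.
Substituting the horizontal relation into the vertical equation gives 1.835 T_B = 971.2, so T_B = 529.3 N.

T_B ≈ 529 N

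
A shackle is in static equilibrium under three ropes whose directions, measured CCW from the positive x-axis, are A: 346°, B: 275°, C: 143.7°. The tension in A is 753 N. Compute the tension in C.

Resolve: ΣF_x = 753 cos 346° + T_B cos 275° + T_C cos 143.7° = 0.
        ΣF_y = 753 sin 346° + T_B sin 275° + T_C sin 143.7° = 0.
The known terms sum to (730.6, -182.2) N, so 0.0872 T_B − 0.8059 T_C = -730.6 and -0.9962 T_B + 0.5920 T_C = 182.2.
Solving simultaneously: T_B = 380.3 N, T_C = 947.7 N.

T_C ≈ 948 N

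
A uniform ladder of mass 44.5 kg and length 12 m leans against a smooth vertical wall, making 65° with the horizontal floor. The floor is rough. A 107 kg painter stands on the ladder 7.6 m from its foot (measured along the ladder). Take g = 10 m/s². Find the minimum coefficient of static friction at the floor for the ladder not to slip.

μ_min ≈ 0.277

ΣF_y = 0: N_floor = 44.5×10 + 107×10 = 1515 N.
Torques about the foot: N_wall · 12 sin 65° = 44.5×10×6 cos 65° + 107×10×7.6 cos 65° → N_wall = 419.75 N.
ΣF_x = 0: f_floor = N_wall = 419.75 N.
μ_min = f_floor / N_floor = 419.75 / 1515 = 0.2771.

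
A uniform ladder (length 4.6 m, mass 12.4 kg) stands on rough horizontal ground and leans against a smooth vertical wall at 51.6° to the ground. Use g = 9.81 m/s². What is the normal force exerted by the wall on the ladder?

N_wall ≈ 48.2 N

Torques about the foot: N_wall · 4.6 sin 51.6° = 12.4×9.81×2.3 cos 51.6° → N_wall = 48.207 N.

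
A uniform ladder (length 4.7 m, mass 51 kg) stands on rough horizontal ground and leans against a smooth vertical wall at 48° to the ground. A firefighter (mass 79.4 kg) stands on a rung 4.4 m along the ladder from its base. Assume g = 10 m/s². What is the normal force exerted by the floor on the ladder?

ΣF_y = 0: N_floor = 51×10 + 79.4×10 = 1304 N.

N_floor ≈ 1300 N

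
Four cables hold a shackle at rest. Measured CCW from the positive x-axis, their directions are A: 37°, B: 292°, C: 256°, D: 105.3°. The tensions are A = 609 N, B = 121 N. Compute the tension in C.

Resolve: ΣF_x = 609 cos 37° + 121 cos 292° + T_C cos 256° + T_D cos 105.3° = 0.
        ΣF_y = 609 sin 37° + 121 sin 292° + T_C sin 256° + T_D sin 105.3° = 0.
The known terms sum to (531.7, 254.3) N, so -0.2419 T_C − 0.2639 T_D = -531.7 and -0.9703 T_C + 0.9646 T_D = -254.3.
Solving simultaneously: T_C = 1185 N, T_D = 928.5 N.

T_C ≈ 1190 N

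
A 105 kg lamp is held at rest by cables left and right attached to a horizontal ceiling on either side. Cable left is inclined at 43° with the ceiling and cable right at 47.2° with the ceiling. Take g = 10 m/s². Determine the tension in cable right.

T_right ≈ 768 N

Weight W = 105 × 10 = 1050 N acts straight down.
Horizontal: T_left cos 43° = T_right cos 47.2°  →  T_left = 0.929 T_right.
Vertical: T_left sin 43° + T_right sin 47.2° = 1050.
Substituting the horizontal relation into the vertical equation gives 1.367 T_right = 1050, so T_right = 767.9 N.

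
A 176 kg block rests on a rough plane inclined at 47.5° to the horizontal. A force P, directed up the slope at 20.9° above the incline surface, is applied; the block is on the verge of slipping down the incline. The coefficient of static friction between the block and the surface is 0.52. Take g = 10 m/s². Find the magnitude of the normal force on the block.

N ≈ 865 N

On the verge of sliding down the incline, friction equals μN and acts up the slope.
Perpendicular: N + P sin 20.9° = W cos 47.5° = 1189 N.
Along incline: P cos 20.9° + μN = W sin 47.5° with W sin 47.5° = 1298 N.
Solving the pair for P and N: P = 907.3 N, N = 865.4 N (and f = μN = 450 N).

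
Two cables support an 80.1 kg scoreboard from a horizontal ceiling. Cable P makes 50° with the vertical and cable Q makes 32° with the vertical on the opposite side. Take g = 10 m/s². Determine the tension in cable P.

T_P ≈ 429 N

Angles from the horizontal: cable P is 90° − 50° = 40°, cable Q is 90° − 32° = 58°.
Weight W = 80.1 × 10 = 801 N acts straight down.
Horizontal: T_P cos 40° = T_Q cos 58°  →  T_Q = 1.446 T_P.
Vertical: T_P sin 40° + T_Q sin 58° = 801.
Substituting the horizontal relation into the vertical equation gives 1.869 T_P = 801, so T_P = 428.6 N.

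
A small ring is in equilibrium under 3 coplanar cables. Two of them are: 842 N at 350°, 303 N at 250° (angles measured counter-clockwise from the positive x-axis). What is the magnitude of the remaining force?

Sum the known components: ΣF_x = 725.6 N, ΣF_y = -430.9 N.
For equilibrium the remaining force must supply (−ΣF_x, −ΣF_y) = (-725.6, 430.9) N.
Magnitude = √((-725.6)² + (430.9)²) = 843.9 N; direction = atan2(430.9, -725.6) = 149.3°.

F ≈ 844 N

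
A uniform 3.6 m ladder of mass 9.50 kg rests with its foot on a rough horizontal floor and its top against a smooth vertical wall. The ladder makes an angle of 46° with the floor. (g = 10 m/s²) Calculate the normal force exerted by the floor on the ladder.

N_floor ≈ 95 N

ΣF_y = 0: N_floor = 9.50×10 = 95 N.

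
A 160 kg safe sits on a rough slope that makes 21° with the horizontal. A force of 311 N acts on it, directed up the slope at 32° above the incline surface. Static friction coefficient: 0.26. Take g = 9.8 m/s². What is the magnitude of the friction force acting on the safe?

f ≈ 298 N

Axes along / perpendicular to the incline. W sin 21° = 561.9 N down-slope; W cos 21° = 1464 N into the surface.
Perpendicular: N = W cos 21° − P sin 32° = 1464 − 164.8 = 1299 N.
Along incline: P cos 32° + f = W sin 21° (friction acts up-slope) → f = 561.9 − 263.7 = 298.2 N.
|f| = 298.2 N ≤ μN = 337.8 N, so the safe is indeed static.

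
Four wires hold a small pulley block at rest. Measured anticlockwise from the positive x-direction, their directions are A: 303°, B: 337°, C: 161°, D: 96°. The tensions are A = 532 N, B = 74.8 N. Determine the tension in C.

Resolve: ΣF_x = 532 cos 303° + 74.8 cos 337° + T_C cos 161° + T_D cos 96° = 0.
        ΣF_y = 532 sin 303° + 74.8 sin 337° + T_C sin 161° + T_D sin 96° = 0.
The known terms sum to (358.6, -475.4) N, so -0.9455 T_C − 0.1045 T_D = -358.6 and 0.3256 T_C + 0.9945 T_D = 475.4.
Solving simultaneously: T_C = 338.7 N, T_D = 367.1 N.

T_C ≈ 339 N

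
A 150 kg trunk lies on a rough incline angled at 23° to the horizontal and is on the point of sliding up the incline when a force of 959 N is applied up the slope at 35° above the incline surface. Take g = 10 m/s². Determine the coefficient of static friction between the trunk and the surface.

μ ≈ 0.240

On the verge of sliding up the incline, friction is at its maximum μN and acts down the slope.
Perpendicular to incline: N = W cos 23° − P sin 35° = 1381 − 550.1 = 830.7 N.
Along incline: P cos 35° − μN = W sin 23° → μ = −(W sin 23° − P cos 35°) / N = 0.2401.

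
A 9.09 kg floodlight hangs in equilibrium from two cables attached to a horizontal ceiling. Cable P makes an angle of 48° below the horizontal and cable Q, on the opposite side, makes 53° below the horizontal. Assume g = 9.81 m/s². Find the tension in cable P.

Weight W = 9.09 × 9.81 = 89.17 N acts straight down.
Horizontal: T_P cos 48° = T_Q cos 53°  →  T_Q = 1.112 T_P.
Vertical: T_P sin 48° + T_Q sin 53° = 89.17.
Substituting the horizontal relation into the vertical equation gives 1.631 T_P = 89.17, so T_P = 54.67 N.

T_P ≈ 54.7 N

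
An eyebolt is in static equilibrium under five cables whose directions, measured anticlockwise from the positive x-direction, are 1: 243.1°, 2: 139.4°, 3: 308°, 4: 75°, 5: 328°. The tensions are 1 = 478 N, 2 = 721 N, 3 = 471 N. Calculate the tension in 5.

Resolve: ΣF_x = 478 cos 243.1° + 721 cos 139.4° + 471 cos 308° + T_4 cos 75° + T_5 cos 328° = 0.
        ΣF_y = 478 sin 243.1° + 721 sin 139.4° + 471 sin 308° + T_4 sin 75° + T_5 sin 328° = 0.
The known terms sum to (-473.7, -328.2) N, so 0.2588 T_4 + 0.8480 T_5 = 473.7 and 0.9659 T_4 − 0.5299 T_5 = 328.2.
Solving simultaneously: T_4 = 553.6 N, T_5 = 389.7 N.

T_5 ≈ 390 N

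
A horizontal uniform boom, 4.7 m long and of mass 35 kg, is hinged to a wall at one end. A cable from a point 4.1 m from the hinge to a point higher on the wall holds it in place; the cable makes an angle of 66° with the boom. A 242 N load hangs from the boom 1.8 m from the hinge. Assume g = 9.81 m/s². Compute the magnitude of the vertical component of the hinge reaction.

Take torques about the hinge: T sin 66° · 4.1 = 35×9.81×2.35 + 242×1.8 = 1242.5 N·m.
So T = 1242.5 / (0.9135 × 4.1) = 331.72 N.
ΣF_y = 0: H_y = (35×9.81 + 242) − T sin 66° = 585.35 − 303.04 = 282.31 N.

|H_y| ≈ 282 N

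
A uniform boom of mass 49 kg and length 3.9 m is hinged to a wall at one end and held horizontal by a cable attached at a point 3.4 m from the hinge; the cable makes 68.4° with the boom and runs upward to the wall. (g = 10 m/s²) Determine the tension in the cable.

T ≈ 302 N

Take torques about the hinge: T sin 68.4° · 3.4 = 49×10×1.95 = 955.5 N·m.
So T = 955.5 / (0.9298 × 3.4) = 302.25 N.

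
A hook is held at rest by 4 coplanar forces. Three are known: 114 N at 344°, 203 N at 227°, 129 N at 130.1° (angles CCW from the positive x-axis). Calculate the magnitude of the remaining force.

Sum the known components: ΣF_x = -112 N, ΣF_y = -81.21 N.
For equilibrium the remaining force must supply (−ΣF_x, −ΣF_y) = (112, 81.21) N.
Magnitude = √((112)² + (81.21)²) = 138.3 N; direction = atan2(81.21, 112) = 36.0°.

F ≈ 138 N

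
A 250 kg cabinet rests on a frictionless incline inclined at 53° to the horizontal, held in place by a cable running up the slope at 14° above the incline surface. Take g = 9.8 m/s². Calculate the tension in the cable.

T ≈ 2020 N

Take axes along and perpendicular to the incline. Weight components: W sin 53° = 1957 N down-slope, W cos 53° = 1474 N into the surface.
Along incline: T cos 14° = W sin 53° → T = 2017 N.
Perpendicular: N = W cos 53° − T sin 14° = 986.6 N.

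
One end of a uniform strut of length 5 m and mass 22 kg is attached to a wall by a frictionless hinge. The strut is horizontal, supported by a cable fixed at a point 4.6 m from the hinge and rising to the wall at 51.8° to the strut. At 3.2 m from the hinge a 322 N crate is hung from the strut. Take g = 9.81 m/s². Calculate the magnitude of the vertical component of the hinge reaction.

Take torques about the hinge: T sin 51.8° · 4.6 = 22×9.81×2.5 + 322×3.2 = 1570 N·m.
So T = 1570 / (0.7859 × 4.6) = 434.29 N.
ΣF_y = 0: H_y = (22×9.81 + 322) − T sin 51.8° = 537.82 − 341.29 = 196.53 N.

|H_y| ≈ 197 N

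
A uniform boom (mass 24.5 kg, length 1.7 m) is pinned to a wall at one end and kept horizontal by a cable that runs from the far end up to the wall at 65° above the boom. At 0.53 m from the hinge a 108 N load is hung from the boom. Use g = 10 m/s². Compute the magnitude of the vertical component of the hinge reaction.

Take torques about the hinge: T sin 65° · 1.7 = 24.5×10×0.85 + 108×0.53 = 265.49 N·m.
So T = 265.49 / (0.9063 × 1.7) = 172.32 N.
ΣF_y = 0: H_y = (24.5×10 + 108) − T sin 65° = 353 − 156.17 = 196.83 N.

|H_y| ≈ 197 N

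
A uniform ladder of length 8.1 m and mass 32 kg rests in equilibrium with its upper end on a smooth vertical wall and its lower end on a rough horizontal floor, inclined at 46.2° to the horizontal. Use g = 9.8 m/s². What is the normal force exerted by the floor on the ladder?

N_floor ≈ 314 N

ΣF_y = 0: N_floor = 32×9.8 = 313.6 N.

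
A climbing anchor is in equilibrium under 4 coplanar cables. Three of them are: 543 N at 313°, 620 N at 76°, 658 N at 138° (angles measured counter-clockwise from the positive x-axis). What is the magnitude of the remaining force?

F ≈ 646 N

Sum the known components: ΣF_x = 31.33 N, ΣF_y = 644.7 N.
For equilibrium the remaining force must supply (−ΣF_x, −ΣF_y) = (-31.33, -644.7) N.
Magnitude = √((-31.33)² + (-644.7)²) = 645.5 N; direction = atan2(-644.7, -31.33) = 267.2°.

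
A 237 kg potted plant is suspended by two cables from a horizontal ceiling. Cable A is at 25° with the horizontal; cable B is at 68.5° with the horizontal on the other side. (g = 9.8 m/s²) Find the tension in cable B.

Weight W = 237 × 9.8 = 2323 N acts straight down.
Horizontal: T_A cos 25° = T_B cos 68.5°  →  T_A = 0.4044 T_B.
Vertical: T_A sin 25° + T_B sin 68.5° = 2323.
Substituting the horizontal relation into the vertical equation gives 1.101 T_B = 2323, so T_B = 2109 N.

T_B ≈ 2110 N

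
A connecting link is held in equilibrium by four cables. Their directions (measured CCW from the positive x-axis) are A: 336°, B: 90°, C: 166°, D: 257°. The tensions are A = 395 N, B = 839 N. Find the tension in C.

Resolve: ΣF_x = 395 cos 336° + 839 cos 90° + T_C cos 166° + T_D cos 257° = 0.
        ΣF_y = 395 sin 336° + 839 sin 90° + T_C sin 166° + T_D sin 257° = 0.
The known terms sum to (360.9, 678.3) N, so -0.9703 T_C − 0.2250 T_D = -360.9 and 0.2419 T_C − 0.9744 T_D = -678.3.
Solving simultaneously: T_C = 199 N, T_D = 745.6 N.

T_C ≈ 199 N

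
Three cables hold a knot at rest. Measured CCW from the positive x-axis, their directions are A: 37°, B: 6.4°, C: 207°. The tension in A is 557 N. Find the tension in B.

Resolve: ΣF_x = 557 cos 37° + T_B cos 6.4° + T_C cos 207° = 0.
        ΣF_y = 557 sin 37° + T_B sin 6.4° + T_C sin 207° = 0.
The known terms sum to (444.8, 335.2) N, so 0.9938 T_B − 0.8910 T_C = -444.8 and 0.1115 T_B − 0.4540 T_C = -335.2.
Solving simultaneously: T_B = 274.9 N, T_C = 805.9 N.

T_B ≈ 275 N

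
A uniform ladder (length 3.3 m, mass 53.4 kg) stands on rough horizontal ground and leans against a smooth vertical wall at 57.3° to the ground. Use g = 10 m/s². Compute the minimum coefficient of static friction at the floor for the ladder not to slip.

ΣF_y = 0: N_floor = 53.4×10 = 534 N.
Torques about the foot: N_wall · 3.3 sin 57.3° = 53.4×10×1.65 cos 57.3° → N_wall = 171.41 N.
ΣF_x = 0: f_floor = N_wall = 171.41 N.
μ_min = f_floor / N_floor = 171.41 / 534 = 0.321.

μ_min ≈ 0.321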